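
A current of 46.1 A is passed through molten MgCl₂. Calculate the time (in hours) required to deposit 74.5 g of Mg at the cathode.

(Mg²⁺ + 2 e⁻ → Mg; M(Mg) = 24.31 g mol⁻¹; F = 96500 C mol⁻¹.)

3.56 h

n(Mg) = m/M = 74.5 / 24.31 = 3.065 mol.
Each Mg atom requires 2 electrons, so n(e⁻) = 2 × 3.065 = 6.129 mol.
Q = n(e⁻)·F = 6.129 × 96500 = 591500 C.
t = Q/I = 591500 / 46.10 A = 12830 s = 3.56 h.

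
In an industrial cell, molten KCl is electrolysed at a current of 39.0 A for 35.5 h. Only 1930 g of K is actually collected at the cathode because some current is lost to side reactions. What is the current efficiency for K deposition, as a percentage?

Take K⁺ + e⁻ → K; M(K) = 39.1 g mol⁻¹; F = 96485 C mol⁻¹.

Q = I·t = 39.00 × 127800 = 4984000 C; n(e⁻) = 4984000/96485 = 51.66 mol.
Theoretical n(K) = n(e⁻)/1 = 51.66 mol, i.e. m_theo = 51.66 × 39.1 = 2020 g.
Efficiency = m_actual / m_theo = 1930 / 2020 = 95.6 %.

95.6 %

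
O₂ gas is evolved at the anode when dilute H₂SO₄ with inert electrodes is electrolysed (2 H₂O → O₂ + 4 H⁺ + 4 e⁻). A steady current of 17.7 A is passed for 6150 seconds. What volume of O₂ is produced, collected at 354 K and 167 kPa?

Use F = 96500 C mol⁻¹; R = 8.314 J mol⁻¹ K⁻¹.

Q = I·t = 17.70 A × 6150.0 s = 108900 C.
n(e⁻) = Q/F = 108900 / 96500 = 1.128 mol.
4 electrons are transferred per O₂ molecule, so n(O₂) = 1.128 / 4 = 0.2820 mol.
V = nRT/P = (0.2820 × 8.314 × 354) / (167 × 10³ Pa) = 0.00497 m³ = 4.97 L.

4.97 L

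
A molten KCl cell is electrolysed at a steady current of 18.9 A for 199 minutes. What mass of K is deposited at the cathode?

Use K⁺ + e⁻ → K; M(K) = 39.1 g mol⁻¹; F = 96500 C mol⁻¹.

Q = I·t = 18.90 A × 11940 s = 225700 C.
n(e⁻) = Q/F = 225700 / 96500 = 2.339 mol.
K⁺ + e⁻ → K, so n(K) = n(e⁻)/1 = 2.339 mol.
m = n·M = 2.339 × 39.1 = 91.4 g.

91.4 g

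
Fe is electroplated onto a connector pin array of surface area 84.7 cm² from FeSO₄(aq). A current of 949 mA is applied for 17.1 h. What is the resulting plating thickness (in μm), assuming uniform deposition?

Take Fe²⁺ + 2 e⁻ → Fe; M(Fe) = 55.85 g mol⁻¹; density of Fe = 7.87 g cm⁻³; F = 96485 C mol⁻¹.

Q = I·t = 0.9490 × 61560 = 58420 C; n(e⁻) = 0.6055 mol.
n(Fe) = n(e⁻)/2 = 0.3027 mol, so m = 0.3027 × 55.85 = 16.91 g.
Volume = m/ρ = 16.91 / 7.87 = 2.148 cm³.
Thickness = V/A = 2.148 / 84.7 = 0.0254 cm = 254 μm.

254 μm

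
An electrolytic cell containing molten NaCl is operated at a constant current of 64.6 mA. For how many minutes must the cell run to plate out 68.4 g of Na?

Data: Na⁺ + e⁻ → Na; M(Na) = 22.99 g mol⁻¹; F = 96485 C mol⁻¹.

74100 min

n(Na) = m/M = 68.4 / 22.99 = 2.975 mol.
Each Na atom requires 1 electron, so n(e⁻) = 1 × 2.975 = 2.975 mol.
Q = n(e⁻)·F = 2.975 × 96485 = 287100 C.
t = Q/I = 287100 / 0.06460 A = 4444000 s = 74100 min.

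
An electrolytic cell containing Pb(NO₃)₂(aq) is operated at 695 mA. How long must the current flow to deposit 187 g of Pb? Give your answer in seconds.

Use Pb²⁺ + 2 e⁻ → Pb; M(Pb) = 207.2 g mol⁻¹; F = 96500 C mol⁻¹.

n(Pb) = m/M = 187 / 207.2 = 0.9025 mol.
Each Pb atom requires 2 electrons, so n(e⁻) = 2 × 0.9025 = 1.805 mol.
Q = n(e⁻)·F = 1.805 × 96500 = 174200 C.
t = Q/I = 174200 / 0.6950 A = 250600 s.

2.51 × 10⁵ s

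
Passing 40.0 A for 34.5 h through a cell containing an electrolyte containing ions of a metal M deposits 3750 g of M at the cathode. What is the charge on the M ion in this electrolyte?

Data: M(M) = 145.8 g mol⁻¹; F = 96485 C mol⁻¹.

Q = I·t = 40.00 A × 124200 s = 4968000 C, so n(e⁻) = 4968000/96485 = 51.49 mol.
n(M) deposited = 3750 / 145.8 = 25.72 mol.
Electrons per atom = n(e⁻)/n(M) = 51.49 / 25.72 = 2.00 ≈ 2, so the ion is M²⁺.

+2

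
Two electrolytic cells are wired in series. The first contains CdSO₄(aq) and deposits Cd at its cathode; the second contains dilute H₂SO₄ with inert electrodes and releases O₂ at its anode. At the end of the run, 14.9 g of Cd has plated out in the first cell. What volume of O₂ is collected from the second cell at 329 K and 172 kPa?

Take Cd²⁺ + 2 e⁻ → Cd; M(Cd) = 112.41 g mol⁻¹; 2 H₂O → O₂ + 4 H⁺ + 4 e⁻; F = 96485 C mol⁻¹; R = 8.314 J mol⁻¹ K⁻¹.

n(Cd) = 14.9 / 112.41 = 0.1326 mol, so n(e⁻) = 2 × 0.1326 = 0.2651 mol.
The cells are in series, so the same 0.2651 mol of electrons passes through the second cell.
2 H₂O → O₂ + 4 H⁺ + 4 e⁻ — 4 mol e⁻ per mol O₂, so n(O₂) = 0.2651/4 = 0.06628 mol.
V = nRT/P = (0.06628 × 8.314 × 329) / (172 × 10³) = 0.00105 m³ = 1.05 L.

1.05 L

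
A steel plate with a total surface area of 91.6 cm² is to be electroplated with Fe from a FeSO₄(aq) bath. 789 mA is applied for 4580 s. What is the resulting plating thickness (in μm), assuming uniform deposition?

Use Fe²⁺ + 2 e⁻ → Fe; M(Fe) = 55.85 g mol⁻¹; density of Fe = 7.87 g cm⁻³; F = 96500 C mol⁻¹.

14.5 μm

Q = I·t = 0.7890 × 4580.0 = 3614 C; n(e⁻) = 0.03745 mol.
n(Fe) = n(e⁻)/2 = 0.01872 mol, so m = 0.01872 × 55.85 = 1.046 g.
Volume = m/ρ = 1.046 / 7.87 = 0.1329 cm³.
Thickness = V/A = 0.1329 / 91.6 = 0.00145 cm = 14.5 μm.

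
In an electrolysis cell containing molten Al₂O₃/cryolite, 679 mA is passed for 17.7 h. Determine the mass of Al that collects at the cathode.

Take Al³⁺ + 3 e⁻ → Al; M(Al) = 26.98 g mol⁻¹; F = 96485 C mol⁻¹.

4.03 g

Q = I·t = 0.6790 A × 63720 s = 43270 C.
n(e⁻) = Q/F = 43270 / 96485 = 0.4484 mol.
Al³⁺ + 3 e⁻ → Al, so n(Al) = n(e⁻)/3 = 0.1495 mol.
m = n·M = 0.1495 × 26.98 = 4.03 g.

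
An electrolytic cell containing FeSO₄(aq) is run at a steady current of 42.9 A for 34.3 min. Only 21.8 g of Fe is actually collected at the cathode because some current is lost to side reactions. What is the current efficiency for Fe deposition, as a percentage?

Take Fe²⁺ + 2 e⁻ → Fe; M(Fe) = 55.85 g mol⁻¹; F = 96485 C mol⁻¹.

85.3 %

Q = I·t = 42.90 × 2058.0 = 88290 C; n(e⁻) = 88290/96485 = 0.9150 mol.
Theoretical n(Fe) = n(e⁻)/2 = 0.4575 mol, i.e. m_theo = 0.4575 × 55.85 = 25.55 g.
Efficiency = m_actual / m_theo = 21.8 / 25.55 = 85.3 %.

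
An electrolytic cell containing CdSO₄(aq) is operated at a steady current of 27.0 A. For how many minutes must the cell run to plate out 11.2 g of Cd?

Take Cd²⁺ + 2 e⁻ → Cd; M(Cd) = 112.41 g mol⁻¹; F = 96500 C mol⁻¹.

n(Cd) = m/M = 11.2 / 112.41 = 0.09964 mol.
Each Cd atom requires 2 electrons, so n(e⁻) = 2 × 0.09964 = 0.1993 mol.
Q = n(e⁻)·F = 0.1993 × 96500 = 19230 C.
t = Q/I = 19230 / 27.00 A = 712.2 s = 11.9 min.

11.9 min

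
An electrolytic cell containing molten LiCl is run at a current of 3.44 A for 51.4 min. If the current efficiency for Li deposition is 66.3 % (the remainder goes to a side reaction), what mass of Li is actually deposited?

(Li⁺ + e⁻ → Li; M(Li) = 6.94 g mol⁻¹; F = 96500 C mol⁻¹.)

0.506 g

Q = I·t = 3.440 × 3084.0 = 10610 C.
n(e⁻) = 10610/96500 = 0.1099 mol; theoretically n(Li) = 0.1099/1 = 0.1099 mol, m_theo = 0.7630 g.
At 66.3 % efficiency, m_actual = 0.663 × 0.7630 = 0.506 g.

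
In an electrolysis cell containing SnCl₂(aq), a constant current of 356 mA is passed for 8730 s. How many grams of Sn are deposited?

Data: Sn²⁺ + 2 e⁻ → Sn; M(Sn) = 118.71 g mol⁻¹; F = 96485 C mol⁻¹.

1.91 g

Q = I·t = 0.3560 A × 8730.0 s = 3108 C.
n(e⁻) = Q/F = 3108 / 96485 = 0.03221 mol.
Sn²⁺ + 2 e⁻ → Sn, so n(Sn) = n(e⁻)/2 = 0.01611 mol.
m = n·M = 0.01611 × 118.71 = 1.91 g.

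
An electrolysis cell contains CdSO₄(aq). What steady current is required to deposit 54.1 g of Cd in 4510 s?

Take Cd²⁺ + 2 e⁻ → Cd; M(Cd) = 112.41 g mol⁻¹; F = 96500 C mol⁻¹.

20.6 A

n(Cd) = 54.1 / 112.41 = 0.4813 mol.
n(e⁻) = 2 × 0.4813 = 0.9625 mol.
Q = n(e⁻)·F = 0.9625 × 96500 = 92890 C.
I = Q/t = 92890 / 4510.0 s = 20.6 A.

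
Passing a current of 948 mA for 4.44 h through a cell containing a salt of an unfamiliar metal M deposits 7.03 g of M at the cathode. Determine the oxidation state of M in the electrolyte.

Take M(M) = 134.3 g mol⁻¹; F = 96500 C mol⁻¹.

Q = I·t = 0.9480 A × 15984 s = 15150 C, so n(e⁻) = 15150/96500 = 0.1570 mol.
n(M) deposited = 7.03 / 134.3 = 0.05235 mol.
Electrons per atom = n(e⁻)/n(M) = 0.1570 / 0.05235 = 3.00 ≈ 3, so the ion is M³⁺.

+3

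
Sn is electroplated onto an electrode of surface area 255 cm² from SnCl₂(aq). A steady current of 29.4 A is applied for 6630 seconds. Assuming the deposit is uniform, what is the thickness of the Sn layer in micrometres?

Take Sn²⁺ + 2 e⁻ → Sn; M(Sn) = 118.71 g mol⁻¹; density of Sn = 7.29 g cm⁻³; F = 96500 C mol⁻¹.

Q = I·t = 29.40 × 6630.0 = 194900 C; n(e⁻) = 2.020 mol.
n(Sn) = n(e⁻)/2 = 1.010 mol, so m = 1.010 × 118.71 = 119.9 g.
Volume = m/ρ = 119.9 / 7.29 = 16.45 cm³.
Thickness = V/A = 16.45 / 255 = 0.0645 cm = 645 μm.

645 μm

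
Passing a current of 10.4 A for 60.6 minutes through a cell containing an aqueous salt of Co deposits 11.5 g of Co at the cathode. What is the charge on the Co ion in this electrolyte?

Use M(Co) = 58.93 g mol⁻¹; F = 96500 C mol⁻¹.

Q = I·t = 10.40 A × 3636.0 s = 37810 C, so n(e⁻) = 37810/96500 = 0.3919 mol.
n(Co) deposited = 11.5 / 58.93 = 0.1951 mol.
Electrons per atom = n(e⁻)/n(Co) = 0.3919 / 0.1951 = 2.01 ≈ 2, so the ion is Co²⁺.

+2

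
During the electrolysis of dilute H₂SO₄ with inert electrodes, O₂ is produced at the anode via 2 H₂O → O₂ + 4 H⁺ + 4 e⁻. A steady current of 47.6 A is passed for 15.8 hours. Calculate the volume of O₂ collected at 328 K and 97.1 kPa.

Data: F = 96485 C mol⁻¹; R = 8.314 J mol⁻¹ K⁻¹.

Q = I·t = 47.60 A × 56880 s = 2707000 C.
n(e⁻) = Q/F = 2707000 / 96485 = 28.06 mol.
4 electrons are transferred per O₂ molecule, so n(O₂) = 28.06 / 4 = 7.015 mol.
V = nRT/P = (7.015 × 8.314 × 328) / (97.1 × 10³ Pa) = 0.197 m³ = 197 L.

197 L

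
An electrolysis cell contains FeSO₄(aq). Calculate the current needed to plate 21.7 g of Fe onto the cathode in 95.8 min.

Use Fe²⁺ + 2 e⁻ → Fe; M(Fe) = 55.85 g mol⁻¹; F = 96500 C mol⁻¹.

n(Fe) = 21.7 / 55.85 = 0.3885 mol.
n(e⁻) = 2 × 0.3885 = 0.7771 mol.
Q = n(e⁻)·F = 0.7771 × 96500 = 74990 C.
I = Q/t = 74990 / 5748.0 s = 13.0 A.

13.0 A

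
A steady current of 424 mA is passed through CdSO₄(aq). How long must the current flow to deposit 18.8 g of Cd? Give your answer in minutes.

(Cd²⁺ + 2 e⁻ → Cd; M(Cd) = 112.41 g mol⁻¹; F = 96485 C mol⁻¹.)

n(Cd) = m/M = 18.8 / 112.41 = 0.1672 mol.
Each Cd atom requires 2 electrons, so n(e⁻) = 2 × 0.1672 = 0.3345 mol.
Q = n(e⁻)·F = 0.3345 × 96485 = 32270 C.
t = Q/I = 32270 / 0.4240 A = 76120 s = 1270 min.

1270 min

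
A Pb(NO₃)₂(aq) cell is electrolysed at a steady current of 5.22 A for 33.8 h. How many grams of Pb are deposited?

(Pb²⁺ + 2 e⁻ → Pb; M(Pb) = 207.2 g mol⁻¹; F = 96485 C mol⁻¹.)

682 g

Q = I·t = 5.220 A × 121680 s = 635200 C.
n(e⁻) = Q/F = 635200 / 96485 = 6.583 mol.
Pb²⁺ + 2 e⁻ → Pb, so n(Pb) = n(e⁻)/2 = 3.292 mol.
m = n·M = 3.292 × 207.2 = 682 g.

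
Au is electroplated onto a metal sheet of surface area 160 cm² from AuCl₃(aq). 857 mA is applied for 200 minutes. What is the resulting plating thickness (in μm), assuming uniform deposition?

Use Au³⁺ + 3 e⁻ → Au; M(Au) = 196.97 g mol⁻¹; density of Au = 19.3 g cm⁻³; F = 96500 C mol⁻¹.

Q = I·t = 0.8570 × 12000 = 10280 C; n(e⁻) = 0.1066 mol.
n(Au) = n(e⁻)/3 = 0.03552 mol, so m = 0.03552 × 196.97 = 6.997 g.
Volume = m/ρ = 6.997 / 19.3 = 0.3625 cm³.
Thickness = V/A = 0.3625 / 160 = 0.00227 cm = 22.7 μm.

22.7 μm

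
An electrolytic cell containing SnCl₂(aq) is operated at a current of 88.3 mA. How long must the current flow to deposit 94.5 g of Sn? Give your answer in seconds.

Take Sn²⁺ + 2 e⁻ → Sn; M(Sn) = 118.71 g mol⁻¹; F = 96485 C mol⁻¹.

n(Sn) = m/M = 94.5 / 118.71 = 0.7961 mol.
Each Sn atom requires 2 electrons, so n(e⁻) = 2 × 0.7961 = 1.592 mol.
Q = n(e⁻)·F = 1.592 × 96485 = 153600 C.
t = Q/I = 153600 / 0.08830 A = 1740000 s.

1.74 × 10⁶ s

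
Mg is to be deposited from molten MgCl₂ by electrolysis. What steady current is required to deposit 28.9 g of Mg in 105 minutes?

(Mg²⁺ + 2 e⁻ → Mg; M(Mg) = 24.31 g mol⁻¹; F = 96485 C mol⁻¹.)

n(Mg) = 28.9 / 24.31 = 1.189 mol.
n(e⁻) = 2 × 1.189 = 2.378 mol.
Q = n(e⁻)·F = 2.378 × 96485 = 229400 C.
I = Q/t = 229400 / 6300.0 s = 36.4 A.

36.4 A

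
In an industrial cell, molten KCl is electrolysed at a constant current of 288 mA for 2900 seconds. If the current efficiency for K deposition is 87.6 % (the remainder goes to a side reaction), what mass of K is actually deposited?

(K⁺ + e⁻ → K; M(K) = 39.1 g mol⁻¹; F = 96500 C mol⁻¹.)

0.296 g

Q = I·t = 0.2880 × 2900.0 = 835.2 C.
n(e⁻) = 835.2/96500 = 0.008655 mol; theoretically n(K) = 0.008655/1 = 0.008655 mol, m_theo = 0.3384 g.
At 87.6 % efficiency, m_actual = 0.876 × 0.3384 = 0.296 g.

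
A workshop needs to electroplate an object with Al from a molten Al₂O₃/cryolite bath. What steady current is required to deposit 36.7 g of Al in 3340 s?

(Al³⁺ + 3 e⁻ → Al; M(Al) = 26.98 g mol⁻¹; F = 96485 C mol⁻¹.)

n(Al) = 36.7 / 26.98 = 1.360 mol.
n(e⁻) = 3 × 1.360 = 4.081 mol.
Q = n(e⁻)·F = 4.081 × 96485 = 393700 C.
I = Q/t = 393700 / 3340.0 s = 118 A.

118 A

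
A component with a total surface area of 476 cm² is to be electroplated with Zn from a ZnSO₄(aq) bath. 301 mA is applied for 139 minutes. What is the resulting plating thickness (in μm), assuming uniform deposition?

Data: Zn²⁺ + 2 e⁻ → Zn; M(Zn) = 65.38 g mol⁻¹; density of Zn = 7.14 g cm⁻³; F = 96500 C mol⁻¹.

2.50 μm

Q = I·t = 0.3010 × 8340.0 = 2510 C; n(e⁻) = 0.02601 mol.
n(Zn) = n(e⁻)/2 = 0.01301 mol, so m = 0.01301 × 65.38 = 0.8504 g.
Volume = m/ρ = 0.8504 / 7.14 = 0.1191 cm³.
Thickness = V/A = 0.1191 / 476 = 2.50 × 10⁻⁴ cm = 2.50 μm.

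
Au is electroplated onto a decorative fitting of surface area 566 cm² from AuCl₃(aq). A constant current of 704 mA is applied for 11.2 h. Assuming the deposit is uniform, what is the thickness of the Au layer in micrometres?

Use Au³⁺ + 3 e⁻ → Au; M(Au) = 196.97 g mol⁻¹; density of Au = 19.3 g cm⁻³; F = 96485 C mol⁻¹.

Q = I·t = 0.7040 × 40320 = 28390 C; n(e⁻) = 0.2942 mol.
n(Au) = n(e⁻)/3 = 0.09806 mol, so m = 0.09806 × 196.97 = 19.32 g.
Volume = m/ρ = 19.32 / 19.3 = 1.001 cm³.
Thickness = V/A = 1.001 / 566 = 0.00177 cm = 17.7 μm.

17.7 μm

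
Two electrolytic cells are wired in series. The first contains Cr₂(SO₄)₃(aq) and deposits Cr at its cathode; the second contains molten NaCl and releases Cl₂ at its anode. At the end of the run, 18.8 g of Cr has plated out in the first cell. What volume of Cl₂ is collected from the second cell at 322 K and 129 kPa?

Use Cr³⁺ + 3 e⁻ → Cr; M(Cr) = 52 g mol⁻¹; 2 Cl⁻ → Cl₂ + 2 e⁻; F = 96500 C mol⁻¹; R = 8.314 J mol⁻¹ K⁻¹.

11.3 L

n(Cr) = 18.8 / 52 = 0.3615 mol, so n(e⁻) = 3 × 0.3615 = 1.085 mol.
The cells are in series, so the same 1.085 mol of electrons passes through the second cell.
2 Cl⁻ → Cl₂ + 2 e⁻ — 2 mol e⁻ per mol Cl₂, so n(Cl₂) = 1.085/2 = 0.5423 mol.
V = nRT/P = (0.5423 × 8.314 × 322) / (129 × 10³) = 0.0113 m³ = 11.3 L.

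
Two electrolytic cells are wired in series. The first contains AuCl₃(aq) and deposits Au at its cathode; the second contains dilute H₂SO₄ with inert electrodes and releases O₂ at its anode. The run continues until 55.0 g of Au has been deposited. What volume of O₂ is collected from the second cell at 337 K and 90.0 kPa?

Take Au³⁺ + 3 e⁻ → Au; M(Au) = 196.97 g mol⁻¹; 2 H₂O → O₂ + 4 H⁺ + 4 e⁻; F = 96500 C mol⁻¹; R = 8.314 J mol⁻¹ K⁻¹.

n(Au) = 55.0 / 196.97 = 0.2792 mol, so n(e⁻) = 3 × 0.2792 = 0.8377 mol.
The cells are in series, so the same 0.8377 mol of electrons passes through the second cell.
2 H₂O → O₂ + 4 H⁺ + 4 e⁻ — 4 mol e⁻ per mol O₂, so n(O₂) = 0.8377/4 = 0.2094 mol.
V = nRT/P = (0.2094 × 8.314 × 337) / (90.0 × 10³) = 0.00652 m³ = 6.52 L.

6.52 L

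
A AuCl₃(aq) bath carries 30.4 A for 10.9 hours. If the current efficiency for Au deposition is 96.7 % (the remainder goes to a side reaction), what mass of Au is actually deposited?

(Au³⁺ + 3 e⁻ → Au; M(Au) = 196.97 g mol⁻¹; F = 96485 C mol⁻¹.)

Q = I·t = 30.40 × 39240 = 1193000 C.
n(e⁻) = 1193000/96485 = 12.36 mol; theoretically n(Au) = 12.36/3 = 4.121 mol, m_theo = 811.7 g.
At 96.7 % efficiency, m_actual = 0.967 × 811.7 = 785 g.

785 g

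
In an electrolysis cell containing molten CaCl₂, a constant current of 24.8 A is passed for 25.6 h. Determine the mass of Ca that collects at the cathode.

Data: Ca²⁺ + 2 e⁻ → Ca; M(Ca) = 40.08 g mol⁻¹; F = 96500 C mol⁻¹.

475 g

Q = I·t = 24.80 A × 92160 s = 2286000 C.
n(e⁻) = Q/F = 2286000 / 96500 = 23.68 mol.
Ca²⁺ + 2 e⁻ → Ca, so n(Ca) = n(e⁻)/2 = 11.84 mol.
m = n·M = 11.84 × 40.08 = 475 g.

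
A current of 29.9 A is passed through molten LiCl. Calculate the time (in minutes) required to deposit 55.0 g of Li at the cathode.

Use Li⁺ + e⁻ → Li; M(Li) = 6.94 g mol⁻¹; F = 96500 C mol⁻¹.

n(Li) = m/M = 55.0 / 6.94 = 7.925 mol.
Each Li atom requires 1 electron, so n(e⁻) = 1 × 7.925 = 7.925 mol.
Q = n(e⁻)·F = 7.925 × 96500 = 764800 C.
t = Q/I = 764800 / 29.90 A = 25580 s = 426 min.

426 min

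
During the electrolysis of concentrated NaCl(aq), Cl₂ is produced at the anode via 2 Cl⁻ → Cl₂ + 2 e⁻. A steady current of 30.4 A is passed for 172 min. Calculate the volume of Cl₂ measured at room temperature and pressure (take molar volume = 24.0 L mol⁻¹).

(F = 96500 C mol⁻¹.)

Q = I·t = 30.40 A × 10320 s = 313700 C.
n(e⁻) = Q/F = 313700 / 96500 = 3.251 mol.
2 electrons are transferred per Cl₂ molecule, so n(Cl₂) = 3.251 / 2 = 1.626 mol.
V = n × V_m = 1.626 × 24.0 = 39.0 L.

39.0 L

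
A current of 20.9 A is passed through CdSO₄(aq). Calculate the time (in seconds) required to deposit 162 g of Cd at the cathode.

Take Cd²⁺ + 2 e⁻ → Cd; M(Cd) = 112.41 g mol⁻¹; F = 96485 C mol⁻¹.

n(Cd) = m/M = 162 / 112.41 = 1.441 mol.
Each Cd atom requires 2 electrons, so n(e⁻) = 2 × 1.441 = 2.882 mol.
Q = n(e⁻)·F = 2.882 × 96485 = 278100 C.
t = Q/I = 278100 / 20.90 A = 13310 s.

13300 s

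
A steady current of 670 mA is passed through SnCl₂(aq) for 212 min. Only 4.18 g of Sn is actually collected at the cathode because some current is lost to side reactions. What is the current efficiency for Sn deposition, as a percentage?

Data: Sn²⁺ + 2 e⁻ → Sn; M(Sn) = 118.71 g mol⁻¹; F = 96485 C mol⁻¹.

79.7 %

Q = I·t = 0.6700 × 12720 = 8522 C; n(e⁻) = 8522/96485 = 0.08833 mol.
Theoretical n(Sn) = n(e⁻)/2 = 0.04416 mol, i.e. m_theo = 0.04416 × 118.71 = 5.243 g.
Efficiency = m_actual / m_theo = 4.18 / 5.243 = 79.7 %.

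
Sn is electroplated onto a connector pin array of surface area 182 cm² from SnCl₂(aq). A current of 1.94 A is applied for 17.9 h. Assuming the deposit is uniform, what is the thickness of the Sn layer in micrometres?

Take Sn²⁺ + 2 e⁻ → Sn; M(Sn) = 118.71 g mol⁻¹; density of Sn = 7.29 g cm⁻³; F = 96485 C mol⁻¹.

Q = I·t = 1.940 × 64440 = 125000 C; n(e⁻) = 1.296 mol.
n(Sn) = n(e⁻)/2 = 0.6478 mol, so m = 0.6478 × 118.71 = 76.91 g.
Volume = m/ρ = 76.91 / 7.29 = 10.55 cm³.
Thickness = V/A = 10.55 / 182 = 0.0580 cm = 580 μm.

580 μm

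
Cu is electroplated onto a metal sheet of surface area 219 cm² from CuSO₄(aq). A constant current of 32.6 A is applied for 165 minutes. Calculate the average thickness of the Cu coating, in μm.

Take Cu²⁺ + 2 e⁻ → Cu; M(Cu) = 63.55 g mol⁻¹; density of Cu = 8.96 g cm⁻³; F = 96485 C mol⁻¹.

542 μm

Q = I·t = 32.60 × 9900.0 = 322700 C; n(e⁻) = 3.345 mol.
n(Cu) = n(e⁻)/2 = 1.672 mol, so m = 1.672 × 63.55 = 106.3 g.
Volume = m/ρ = 106.3 / 8.96 = 11.86 cm³.
Thickness = V/A = 11.86 / 219 = 0.0542 cm = 542 μm.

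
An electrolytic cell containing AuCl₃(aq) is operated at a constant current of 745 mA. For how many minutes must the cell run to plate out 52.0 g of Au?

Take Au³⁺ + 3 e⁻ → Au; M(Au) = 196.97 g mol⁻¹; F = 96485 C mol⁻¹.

n(Au) = m/M = 52.0 / 196.97 = 0.2640 mol.
Each Au atom requires 3 electrons, so n(e⁻) = 3 × 0.2640 = 0.7920 mol.
Q = n(e⁻)·F = 0.7920 × 96485 = 76420 C.
t = Q/I = 76420 / 0.7450 A = 102600 s = 1710 min.

1710 min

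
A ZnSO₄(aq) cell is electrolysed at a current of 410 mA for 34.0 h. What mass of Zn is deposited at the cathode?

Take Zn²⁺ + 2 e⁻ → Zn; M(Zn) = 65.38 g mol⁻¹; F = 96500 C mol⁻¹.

Q = I·t = 0.4100 A × 122400 s = 50180 C.
n(e⁻) = Q/F = 50180 / 96500 = 0.5200 mol.
Zn²⁺ + 2 e⁻ → Zn, so n(Zn) = n(e⁻)/2 = 0.2600 mol.
m = n·M = 0.2600 × 65.38 = 17.0 g.

17.0 g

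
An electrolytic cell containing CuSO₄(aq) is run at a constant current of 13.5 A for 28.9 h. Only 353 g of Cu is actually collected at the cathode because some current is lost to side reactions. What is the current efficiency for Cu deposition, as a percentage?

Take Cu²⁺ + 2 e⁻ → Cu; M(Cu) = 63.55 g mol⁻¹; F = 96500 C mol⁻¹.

Q = I·t = 13.50 × 104040 = 1405000 C; n(e⁻) = 1405000/96500 = 14.55 mol.
Theoretical n(Cu) = n(e⁻)/2 = 7.277 mol, i.e. m_theo = 7.277 × 63.55 = 462.5 g.
Efficiency = m_actual / m_theo = 353 / 462.5 = 76.3 %.

76.3 %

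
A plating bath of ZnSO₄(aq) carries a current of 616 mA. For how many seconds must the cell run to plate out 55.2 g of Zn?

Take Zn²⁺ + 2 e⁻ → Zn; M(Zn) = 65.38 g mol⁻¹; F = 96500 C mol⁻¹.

2.65 × 10⁵ s

n(Zn) = m/M = 55.2 / 65.38 = 0.8443 mol.
Each Zn atom requires 2 electrons, so n(e⁻) = 2 × 0.8443 = 1.689 mol.
Q = n(e⁻)·F = 1.689 × 96500 = 162900 C.
t = Q/I = 162900 / 0.6160 A = 264500 s.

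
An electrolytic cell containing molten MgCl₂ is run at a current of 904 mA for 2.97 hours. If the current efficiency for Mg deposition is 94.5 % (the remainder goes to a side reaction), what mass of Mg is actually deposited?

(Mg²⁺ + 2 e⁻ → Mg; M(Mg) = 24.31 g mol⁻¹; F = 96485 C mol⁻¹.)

1.15 g

Q = I·t = 0.9040 × 10692 = 9666 C.
n(e⁻) = 9666/96485 = 0.1002 mol; theoretically n(Mg) = 0.1002/2 = 0.05009 mol, m_theo = 1.218 g.
At 94.5 % efficiency, m_actual = 0.945 × 1.218 = 1.15 g.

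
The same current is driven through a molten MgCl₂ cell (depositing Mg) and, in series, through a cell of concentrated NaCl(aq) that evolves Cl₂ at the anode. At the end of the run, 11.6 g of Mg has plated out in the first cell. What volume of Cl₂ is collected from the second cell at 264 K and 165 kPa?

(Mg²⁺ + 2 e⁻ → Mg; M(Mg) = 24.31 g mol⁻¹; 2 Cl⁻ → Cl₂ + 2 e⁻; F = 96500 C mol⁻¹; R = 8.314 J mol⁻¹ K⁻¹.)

n(Mg) = 11.6 / 24.31 = 0.4772 mol, so n(e⁻) = 2 × 0.4772 = 0.9543 mol.
The cells are in series, so the same 0.9543 mol of electrons passes through the second cell.
2 Cl⁻ → Cl₂ + 2 e⁻ — 2 mol e⁻ per mol Cl₂, so n(Cl₂) = 0.9543/2 = 0.4772 mol.
V = nRT/P = (0.4772 × 8.314 × 264) / (165 × 10³) = 0.00635 m³ = 6.35 L.

6.35 L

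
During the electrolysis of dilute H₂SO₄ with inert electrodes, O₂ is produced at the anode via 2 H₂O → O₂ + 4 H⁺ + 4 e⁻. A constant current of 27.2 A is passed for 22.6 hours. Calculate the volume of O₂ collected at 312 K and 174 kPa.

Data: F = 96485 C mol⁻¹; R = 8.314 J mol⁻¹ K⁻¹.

Q = I·t = 27.20 A × 81360 s = 2213000 C.
n(e⁻) = Q/F = 2213000 / 96485 = 22.94 mol.
4 electrons are transferred per O₂ molecule, so n(O₂) = 22.94 / 4 = 5.734 mol.
V = nRT/P = (5.734 × 8.314 × 312) / (174 × 10³ Pa) = 0.0855 m³ = 85.5 L.

85.5 L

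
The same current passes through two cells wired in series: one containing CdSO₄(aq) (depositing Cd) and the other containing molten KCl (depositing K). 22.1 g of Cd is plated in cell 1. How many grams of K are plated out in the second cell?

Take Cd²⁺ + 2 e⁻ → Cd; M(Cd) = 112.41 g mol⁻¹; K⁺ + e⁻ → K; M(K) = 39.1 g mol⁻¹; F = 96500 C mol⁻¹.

n(Cd) = 22.1 / 112.41 = 0.1966 mol.
Since Cd²⁺ + 2 e⁻ → Cd, n(e⁻) passed = 2 × 0.1966 = 0.3932 mol.
Cells in series carry the same charge, so the same 0.3932 mol of electrons passes through cell 2.
K⁺ + e⁻ → K, so n(K) = 0.3932 / 1 = 0.3932 mol.
m(K) = 0.3932 × 39.1 = 15.4 g.

15.4 g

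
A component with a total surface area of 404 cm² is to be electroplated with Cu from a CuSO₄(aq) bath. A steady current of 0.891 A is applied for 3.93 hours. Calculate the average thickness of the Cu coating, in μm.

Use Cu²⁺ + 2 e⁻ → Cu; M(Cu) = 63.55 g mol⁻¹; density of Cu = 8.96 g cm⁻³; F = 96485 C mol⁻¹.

11.5 μm

Q = I·t = 0.8910 × 14148 = 12610 C; n(e⁻) = 0.1307 mol.
n(Cu) = n(e⁻)/2 = 0.06533 mol, so m = 0.06533 × 63.55 = 4.151 g.
Volume = m/ρ = 4.151 / 8.96 = 0.4633 cm³.
Thickness = V/A = 0.4633 / 404 = 0.00115 cm = 11.5 μm.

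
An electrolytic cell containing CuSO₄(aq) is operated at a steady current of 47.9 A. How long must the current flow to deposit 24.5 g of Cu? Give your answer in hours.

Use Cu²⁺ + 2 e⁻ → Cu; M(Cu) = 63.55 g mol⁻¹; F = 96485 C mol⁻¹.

n(Cu) = m/M = 24.5 / 63.55 = 0.3855 mol.
Each Cu atom requires 2 electrons, so n(e⁻) = 2 × 0.3855 = 0.7710 mol.
Q = n(e⁻)·F = 0.7710 × 96485 = 74390 C.
t = Q/I = 74390 / 47.90 A = 1553 s = 0.431 h.

0.431 h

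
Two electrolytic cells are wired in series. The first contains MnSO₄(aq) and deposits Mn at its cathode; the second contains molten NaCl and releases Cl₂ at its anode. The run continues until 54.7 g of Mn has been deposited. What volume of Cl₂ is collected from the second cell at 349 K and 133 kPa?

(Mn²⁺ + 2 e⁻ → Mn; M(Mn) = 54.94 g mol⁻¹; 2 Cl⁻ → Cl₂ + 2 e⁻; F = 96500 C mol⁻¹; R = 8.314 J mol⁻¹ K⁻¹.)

n(Mn) = 54.7 / 54.94 = 0.9956 mol, so n(e⁻) = 2 × 0.9956 = 1.991 mol.
The cells are in series, so the same 1.991 mol of electrons passes through the second cell.
2 Cl⁻ → Cl₂ + 2 e⁻ — 2 mol e⁻ per mol Cl₂, so n(Cl₂) = 1.991/2 = 0.9956 mol.
V = nRT/P = (0.9956 × 8.314 × 349) / (133 × 10³) = 0.0217 m³ = 21.7 L.

21.7 L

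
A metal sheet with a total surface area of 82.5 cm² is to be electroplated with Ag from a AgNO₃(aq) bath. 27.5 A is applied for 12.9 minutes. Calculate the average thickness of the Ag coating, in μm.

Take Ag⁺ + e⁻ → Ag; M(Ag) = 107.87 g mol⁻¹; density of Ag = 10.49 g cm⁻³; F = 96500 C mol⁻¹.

Q = I·t = 27.50 × 774.00 = 21280 C; n(e⁻) = 0.2206 mol.
n(Ag) = n(e⁻)/1 = 0.2206 mol, so m = 0.2206 × 107.87 = 23.79 g.
Volume = m/ρ = 23.79 / 10.49 = 2.268 cm³.
Thickness = V/A = 2.268 / 82.5 = 0.0275 cm = 275 μm.

275 μm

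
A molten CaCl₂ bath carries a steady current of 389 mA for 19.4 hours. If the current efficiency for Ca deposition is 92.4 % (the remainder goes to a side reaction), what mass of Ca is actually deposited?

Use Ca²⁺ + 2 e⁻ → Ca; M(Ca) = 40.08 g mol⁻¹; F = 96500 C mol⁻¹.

5.21 g

Q = I·t = 0.3890 × 69840 = 27170 C.
n(e⁻) = 27170/96500 = 0.2815 mol; theoretically n(Ca) = 0.2815/2 = 0.1408 mol, m_theo = 5.642 g.
At 92.4 % efficiency, m_actual = 0.924 × 5.642 = 5.21 g.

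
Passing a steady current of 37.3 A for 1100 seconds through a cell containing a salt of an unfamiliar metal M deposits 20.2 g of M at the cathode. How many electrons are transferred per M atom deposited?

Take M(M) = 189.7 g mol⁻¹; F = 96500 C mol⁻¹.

Q = I·t = 37.30 A × 1100.0 s = 41030 C, so n(e⁻) = 41030/96500 = 0.4252 mol.
n(M) deposited = 20.2 / 189.7 = 0.1065 mol.
Electrons per atom = n(e⁻)/n(M) = 0.4252 / 0.1065 = 3.99 ≈ 4, so the ion is M⁴⁺.

4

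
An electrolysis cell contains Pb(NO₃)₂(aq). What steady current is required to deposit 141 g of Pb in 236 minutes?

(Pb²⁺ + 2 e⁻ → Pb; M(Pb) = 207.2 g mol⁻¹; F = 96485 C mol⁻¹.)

9.27 A

n(Pb) = 141 / 207.2 = 0.6805 mol.
n(e⁻) = 2 × 0.6805 = 1.361 mol.
Q = n(e⁻)·F = 1.361 × 96485 = 131300 C.
I = Q/t = 131300 / 14160 s = 9.27 A.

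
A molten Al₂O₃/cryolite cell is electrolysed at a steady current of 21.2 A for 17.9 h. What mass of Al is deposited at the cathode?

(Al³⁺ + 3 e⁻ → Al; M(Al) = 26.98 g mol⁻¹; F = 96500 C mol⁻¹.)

127 g

Q = I·t = 21.20 A × 64440 s = 1366000 C.
n(e⁻) = Q/F = 1366000 / 96500 = 14.16 mol.
Al³⁺ + 3 e⁻ → Al, so n(Al) = n(e⁻)/3 = 4.719 mol.
m = n·M = 4.719 × 26.98 = 127 g.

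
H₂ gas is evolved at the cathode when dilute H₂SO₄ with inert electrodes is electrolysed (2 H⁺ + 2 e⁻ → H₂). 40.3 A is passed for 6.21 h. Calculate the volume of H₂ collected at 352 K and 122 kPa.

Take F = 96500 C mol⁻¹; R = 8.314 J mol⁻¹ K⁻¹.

Q = I·t = 40.30 A × 22356 s = 900900 C.
n(e⁻) = Q/F = 900900 / 96500 = 9.336 mol.
2 electrons are transferred per H₂ molecule, so n(H₂) = 9.336 / 2 = 4.668 mol.
V = nRT/P = (4.668 × 8.314 × 352) / (122 × 10³ Pa) = 0.112 m³ = 112 L.

112 L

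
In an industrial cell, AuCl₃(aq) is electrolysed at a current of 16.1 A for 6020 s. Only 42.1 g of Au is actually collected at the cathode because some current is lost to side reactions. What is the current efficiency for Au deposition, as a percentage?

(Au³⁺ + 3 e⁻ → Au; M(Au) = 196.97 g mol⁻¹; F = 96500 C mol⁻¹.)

Q = I·t = 16.10 × 6020.0 = 96920 C; n(e⁻) = 96920/96500 = 1.004 mol.
Theoretical n(Au) = n(e⁻)/3 = 0.3348 mol, i.e. m_theo = 0.3348 × 196.97 = 65.94 g.
Efficiency = m_actual / m_theo = 42.1 / 65.94 = 63.8 %.

63.8 %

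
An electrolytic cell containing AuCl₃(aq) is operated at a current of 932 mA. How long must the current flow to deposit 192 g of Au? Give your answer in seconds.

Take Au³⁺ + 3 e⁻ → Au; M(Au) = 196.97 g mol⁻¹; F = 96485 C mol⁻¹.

n(Au) = m/M = 192 / 196.97 = 0.9748 mol.
Each Au atom requires 3 electrons, so n(e⁻) = 3 × 0.9748 = 2.924 mol.
Q = n(e⁻)·F = 2.924 × 96485 = 282200 C.
t = Q/I = 282200 / 0.9320 A = 302700 s.

3.03 × 10⁵ s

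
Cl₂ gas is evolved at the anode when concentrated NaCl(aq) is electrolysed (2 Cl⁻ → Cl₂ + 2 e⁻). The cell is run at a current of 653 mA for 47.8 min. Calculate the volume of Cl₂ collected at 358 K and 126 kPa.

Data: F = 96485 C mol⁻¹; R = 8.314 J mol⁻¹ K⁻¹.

Q = I·t = 0.6530 A × 2868.0 s = 1873 C.
n(e⁻) = Q/F = 1873 / 96485 = 0.01941 mol.
2 electrons are transferred per Cl₂ molecule, so n(Cl₂) = 0.01941 / 2 = 0.009705 mol.
V = nRT/P = (0.009705 × 8.314 × 358) / (126 × 10³ Pa) = 2.29 × 10⁻⁴ m³ = 0.229 L.

0.229 L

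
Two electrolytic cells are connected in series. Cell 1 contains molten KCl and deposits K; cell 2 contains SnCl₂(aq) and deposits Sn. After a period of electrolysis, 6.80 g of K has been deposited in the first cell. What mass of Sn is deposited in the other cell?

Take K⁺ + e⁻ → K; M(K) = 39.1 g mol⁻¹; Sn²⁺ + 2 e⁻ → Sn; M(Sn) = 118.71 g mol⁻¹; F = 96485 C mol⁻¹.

10.3 g

n(K) = 6.80 / 39.1 = 0.1739 mol.
Since K⁺ + e⁻ → K, n(e⁻) passed = 1 × 0.1739 = 0.1739 mol.
Cells in series carry the same charge, so the same 0.1739 mol of electrons passes through cell 2.
Sn²⁺ + 2 e⁻ → Sn, so n(Sn) = 0.1739 / 2 = 0.08696 mol.
m(Sn) = 0.08696 × 118.71 = 10.3 g.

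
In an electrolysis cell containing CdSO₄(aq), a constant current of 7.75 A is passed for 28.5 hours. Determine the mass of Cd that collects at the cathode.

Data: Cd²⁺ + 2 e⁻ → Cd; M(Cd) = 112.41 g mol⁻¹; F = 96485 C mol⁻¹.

463 g

Q = I·t = 7.750 A × 102600 s = 795200 C.
n(e⁻) = Q/F = 795200 / 96485 = 8.241 mol.
Cd²⁺ + 2 e⁻ → Cd, so n(Cd) = n(e⁻)/2 = 4.121 mol.
m = n·M = 4.121 × 112.41 = 463 g.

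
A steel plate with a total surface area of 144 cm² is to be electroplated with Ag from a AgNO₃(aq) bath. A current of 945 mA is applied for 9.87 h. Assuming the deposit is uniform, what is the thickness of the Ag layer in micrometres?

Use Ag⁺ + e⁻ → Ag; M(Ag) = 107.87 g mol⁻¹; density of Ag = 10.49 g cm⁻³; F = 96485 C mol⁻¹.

Q = I·t = 0.9450 × 35532 = 33580 C; n(e⁻) = 0.3480 mol.
n(Ag) = n(e⁻)/1 = 0.3480 mol, so m = 0.3480 × 107.87 = 37.54 g.
Volume = m/ρ = 37.54 / 10.49 = 3.579 cm³.
Thickness = V/A = 3.579 / 144 = 0.0249 cm = 249 μm.

249 μm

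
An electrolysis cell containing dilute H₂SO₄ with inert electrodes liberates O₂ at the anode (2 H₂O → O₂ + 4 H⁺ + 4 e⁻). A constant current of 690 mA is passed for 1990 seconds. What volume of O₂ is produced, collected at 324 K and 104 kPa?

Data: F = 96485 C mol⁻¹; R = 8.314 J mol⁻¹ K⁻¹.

0.0922 L

Q = I·t = 0.6900 A × 1990.0 s = 1373 C.
n(e⁻) = Q/F = 1373 / 96485 = 0.01423 mol.
4 electrons are transferred per O₂ molecule, so n(O₂) = 0.01423 / 4 = 0.003558 mol.
V = nRT/P = (0.003558 × 8.314 × 324) / (104 × 10³ Pa) = 9.22 × 10⁻⁵ m³ = 0.0922 L.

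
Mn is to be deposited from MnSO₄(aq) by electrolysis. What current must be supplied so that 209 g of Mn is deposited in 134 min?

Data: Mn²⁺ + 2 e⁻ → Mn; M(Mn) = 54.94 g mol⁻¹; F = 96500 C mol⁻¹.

91.3 A

n(Mn) = 209 / 54.94 = 3.804 mol.
n(e⁻) = 2 × 3.804 = 7.608 mol.
Q = n(e⁻)·F = 7.608 × 96500 = 734200 C.
I = Q/t = 734200 / 8040.0 s = 91.3 A.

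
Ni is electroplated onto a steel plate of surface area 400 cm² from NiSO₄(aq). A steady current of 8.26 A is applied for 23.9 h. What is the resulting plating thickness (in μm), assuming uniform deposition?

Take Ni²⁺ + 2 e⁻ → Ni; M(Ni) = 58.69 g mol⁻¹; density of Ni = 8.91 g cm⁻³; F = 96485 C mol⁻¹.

Q = I·t = 8.260 × 86040 = 710700 C; n(e⁻) = 7.366 mol.
n(Ni) = n(e⁻)/2 = 3.683 mol, so m = 3.683 × 58.69 = 216.1 g.
Volume = m/ρ = 216.1 / 8.91 = 24.26 cm³.
Thickness = V/A = 24.26 / 400 = 0.0606 cm = 606 μm.

606 μm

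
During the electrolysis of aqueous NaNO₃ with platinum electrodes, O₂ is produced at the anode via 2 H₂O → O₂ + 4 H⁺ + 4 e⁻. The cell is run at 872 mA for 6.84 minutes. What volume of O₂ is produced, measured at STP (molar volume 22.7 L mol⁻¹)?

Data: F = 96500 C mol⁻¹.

0.0210 L

Q = I·t = 0.8720 A × 410.40 s = 357.9 C.
n(e⁻) = Q/F = 357.9 / 96500 = 0.003708 mol.
4 electrons are transferred per O₂ molecule, so n(O₂) = 0.003708 / 4 = 0.0009271 mol.
V = n × V_m = 0.0009271 × 22.7 = 0.0210 L.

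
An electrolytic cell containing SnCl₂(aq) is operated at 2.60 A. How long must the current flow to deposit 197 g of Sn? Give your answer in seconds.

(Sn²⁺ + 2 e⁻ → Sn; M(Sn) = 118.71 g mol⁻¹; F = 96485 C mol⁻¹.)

n(Sn) = m/M = 197 / 118.71 = 1.660 mol.
Each Sn atom requires 2 electrons, so n(e⁻) = 2 × 1.660 = 3.319 mol.
Q = n(e⁻)·F = 3.319 × 96485 = 320200 C.
t = Q/I = 320200 / 2.600 A = 123200 s.

1.23 × 10⁵ s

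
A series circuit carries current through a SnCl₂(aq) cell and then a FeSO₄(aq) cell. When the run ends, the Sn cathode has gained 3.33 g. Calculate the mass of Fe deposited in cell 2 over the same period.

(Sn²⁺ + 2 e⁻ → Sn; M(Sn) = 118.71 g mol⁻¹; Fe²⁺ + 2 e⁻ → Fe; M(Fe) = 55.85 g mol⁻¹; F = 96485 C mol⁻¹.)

1.57 g

n(Sn) = 3.33 / 118.71 = 0.02805 mol.
Since Sn²⁺ + 2 e⁻ → Sn, n(e⁻) passed = 2 × 0.02805 = 0.05610 mol.
Cells in series carry the same charge, so the same 0.05610 mol of electrons passes through cell 2.
Fe²⁺ + 2 e⁻ → Fe, so n(Fe) = 0.05610 / 2 = 0.02805 mol.
m(Fe) = 0.02805 × 55.85 = 1.57 g.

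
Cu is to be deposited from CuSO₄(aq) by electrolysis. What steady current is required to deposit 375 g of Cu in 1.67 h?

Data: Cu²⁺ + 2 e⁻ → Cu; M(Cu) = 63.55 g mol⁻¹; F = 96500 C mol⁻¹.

189 A

n(Cu) = 375 / 63.55 = 5.901 mol.
n(e⁻) = 2 × 5.901 = 11.80 mol.
Q = n(e⁻)·F = 11.80 × 96500 = 1139000 C.
I = Q/t = 1139000 / 6012.0 s = 189 A.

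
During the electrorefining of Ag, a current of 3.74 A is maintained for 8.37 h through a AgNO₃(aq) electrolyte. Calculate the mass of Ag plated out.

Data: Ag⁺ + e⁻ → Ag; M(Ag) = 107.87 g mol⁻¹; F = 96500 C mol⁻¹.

126 g

Q = I·t = 3.740 A × 30132 s = 112700 C.
n(e⁻) = Q/F = 112700 / 96500 = 1.168 mol.
Ag⁺ + e⁻ → Ag, so n(Ag) = n(e⁻)/1 = 1.168 mol.
m = n·M = 1.168 × 107.87 = 126 g.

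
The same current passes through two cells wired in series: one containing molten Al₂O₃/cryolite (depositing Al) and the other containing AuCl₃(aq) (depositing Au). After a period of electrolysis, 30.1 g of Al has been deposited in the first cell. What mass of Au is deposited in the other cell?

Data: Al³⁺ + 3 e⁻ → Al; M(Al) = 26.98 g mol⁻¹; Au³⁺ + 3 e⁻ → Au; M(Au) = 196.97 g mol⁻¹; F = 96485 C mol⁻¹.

n(Al) = 30.1 / 26.98 = 1.116 mol.
Since Al³⁺ + 3 e⁻ → Al, n(e⁻) passed = 3 × 1.116 = 3.347 mol.
Cells in series carry the same charge, so the same 3.347 mol of electrons passes through cell 2.
Au³⁺ + 3 e⁻ → Au, so n(Au) = 3.347 / 3 = 1.116 mol.
m(Au) = 1.116 × 196.97 = 220 g.

220 g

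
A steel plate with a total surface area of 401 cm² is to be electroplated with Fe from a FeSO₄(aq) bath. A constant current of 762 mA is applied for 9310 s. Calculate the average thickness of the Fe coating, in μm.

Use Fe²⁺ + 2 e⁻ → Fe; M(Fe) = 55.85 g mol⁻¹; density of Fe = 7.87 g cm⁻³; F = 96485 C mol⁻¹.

Q = I·t = 0.7620 × 9310.0 = 7094 C; n(e⁻) = 0.07353 mol.
n(Fe) = n(e⁻)/2 = 0.03676 mol, so m = 0.03676 × 55.85 = 2.053 g.
Volume = m/ρ = 2.053 / 7.87 = 0.2609 cm³.
Thickness = V/A = 0.2609 / 401 = 6.51 × 10⁻⁴ cm = 6.51 μm.

6.51 μm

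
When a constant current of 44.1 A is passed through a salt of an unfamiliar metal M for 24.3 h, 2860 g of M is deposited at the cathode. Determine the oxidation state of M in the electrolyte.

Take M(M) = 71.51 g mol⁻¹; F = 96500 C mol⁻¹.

Q = I·t = 44.10 A × 87480 s = 3858000 C, so n(e⁻) = 3858000/96500 = 39.98 mol.
n(M) deposited = 2860 / 71.51 = 39.99 mol.
Electrons per atom = n(e⁻)/n(M) = 39.98 / 39.99 = 1.00 ≈ 1, so the ion is M⁺.

+1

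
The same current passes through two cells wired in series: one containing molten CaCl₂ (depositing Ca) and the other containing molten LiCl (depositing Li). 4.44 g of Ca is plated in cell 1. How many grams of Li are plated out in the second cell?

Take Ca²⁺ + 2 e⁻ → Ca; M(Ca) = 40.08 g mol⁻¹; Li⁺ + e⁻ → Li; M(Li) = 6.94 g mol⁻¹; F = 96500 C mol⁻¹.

1.54 g

n(Ca) = 4.44 / 40.08 = 0.1108 mol.
Since Ca²⁺ + 2 e⁻ → Ca, n(e⁻) passed = 2 × 0.1108 = 0.2216 mol.
Cells in series carry the same charge, so the same 0.2216 mol of electrons passes through cell 2.
Li⁺ + e⁻ → Li, so n(Li) = 0.2216 / 1 = 0.2216 mol.
m(Li) = 0.2216 × 6.94 = 1.54 g.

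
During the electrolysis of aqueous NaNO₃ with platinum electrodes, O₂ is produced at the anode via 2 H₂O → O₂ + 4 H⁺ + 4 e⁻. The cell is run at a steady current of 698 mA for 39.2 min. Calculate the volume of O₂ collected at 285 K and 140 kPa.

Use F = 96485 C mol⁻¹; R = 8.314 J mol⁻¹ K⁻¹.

0.0720 L

Q = I·t = 0.6980 A × 2352.0 s = 1642 C.
n(e⁻) = Q/F = 1642 / 96485 = 0.01702 mol.
4 electrons are transferred per O₂ molecule, so n(O₂) = 0.01702 / 4 = 0.004254 mol.
V = nRT/P = (0.004254 × 8.314 × 285) / (140 × 10³ Pa) = 7.20 × 10⁻⁵ m³ = 0.0720 L.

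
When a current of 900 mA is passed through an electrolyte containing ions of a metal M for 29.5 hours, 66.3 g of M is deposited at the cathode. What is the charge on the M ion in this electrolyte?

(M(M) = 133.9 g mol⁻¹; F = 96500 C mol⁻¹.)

+2

Q = I·t = 0.9000 A × 106200 s = 95580 C, so n(e⁻) = 95580/96500 = 0.9905 mol.
n(M) deposited = 66.3 / 133.9 = 0.4951 mol.
Electrons per atom = n(e⁻)/n(M) = 0.9905 / 0.4951 = 2.00 ≈ 2, so the ion is M²⁺.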